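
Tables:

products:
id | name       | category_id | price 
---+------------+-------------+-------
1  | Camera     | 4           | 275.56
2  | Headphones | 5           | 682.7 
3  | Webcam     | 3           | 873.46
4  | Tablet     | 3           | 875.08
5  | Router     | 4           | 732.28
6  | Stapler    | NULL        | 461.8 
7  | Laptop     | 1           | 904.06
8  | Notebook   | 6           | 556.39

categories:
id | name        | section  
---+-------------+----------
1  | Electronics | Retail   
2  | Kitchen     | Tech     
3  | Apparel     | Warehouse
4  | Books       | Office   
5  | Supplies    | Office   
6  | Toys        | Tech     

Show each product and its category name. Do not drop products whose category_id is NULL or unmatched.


LEFT JOIN keeps every row from products (the left table); where category_id has no match in categories, the category columns become NULL. Walk through each product:
  - product 1 (Camera): category_id=4 -> matches Books
  - product 2 (Headphones): category_id=5 -> matches Supplies
  - product 3 (Webcam): category_id=3 -> matches Apparel
  - product 4 (Tablet): category_id=3 -> matches Apparel
  - product 5 (Router): category_id=4 -> matches Books
  - product 6 (Stapler): category_id=NULL, no match -> kept with NULL
  - product 7 (Laptop): category_id=1 -> matches Electronics
  - product 8 (Notebook): category_id=6 -> matches Toys
All 8 rows appear; 1 has NULL category.

SQL:
SELECT a.name, b.name AS category
FROM products a
LEFT JOIN categories b ON a.category_id = b.id

Result:
name       | category   
-----------+------------
Camera     | Books      
Headphones | Supplies   
Webcam     | Apparel    
Tablet     | Apparel    
Router     | Books      
Stapler    | NULL       
Laptop     | Electronics
Notebook   | Toys       


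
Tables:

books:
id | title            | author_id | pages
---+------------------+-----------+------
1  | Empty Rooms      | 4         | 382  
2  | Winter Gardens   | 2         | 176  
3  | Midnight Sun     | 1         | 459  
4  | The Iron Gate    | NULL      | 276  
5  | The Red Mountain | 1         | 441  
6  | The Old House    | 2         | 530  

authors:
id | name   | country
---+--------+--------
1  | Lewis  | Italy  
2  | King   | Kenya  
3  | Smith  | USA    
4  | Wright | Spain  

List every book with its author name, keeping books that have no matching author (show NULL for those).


LEFT JOIN keeps every row from books (the left table); where author_id has no match in authors, the author columns become NULL. Walk through each book:
  - book 1 (Empty Rooms): author_id=4 -> matches Wright
  - book 2 (Winter Gardens): author_id=2 -> matches King
  - book 3 (Midnight Sun): author_id=1 -> matches Lewis
  - book 4 (The Iron Gate): author_id=NULL, no match -> kept with NULL
  - book 5 (The Red Mountain): author_id=1 -> matches Lewis
  - book 6 (The Old House): author_id=2 -> matches King
All 6 rows appear; 1 has NULL author.

SQL:
SELECT a.title, b.name AS author
FROM books a
LEFT JOIN authors b ON a.author_id = b.id

Result:
title            | author
-----------------+-------
Empty Rooms      | Wright
Winter Gardens   | King  
Midnight Sun     | Lewis 
The Iron Gate    | NULL  
The Red Mountain | Lewis 
The Old House    | King  


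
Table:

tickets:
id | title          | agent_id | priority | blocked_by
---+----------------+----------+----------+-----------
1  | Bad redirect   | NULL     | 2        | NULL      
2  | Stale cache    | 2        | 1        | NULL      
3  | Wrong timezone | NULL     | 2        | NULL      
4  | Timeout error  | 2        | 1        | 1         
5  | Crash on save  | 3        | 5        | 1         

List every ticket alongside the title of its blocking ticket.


This is a self-join: tickets is joined to a second copy of itself, matching each row's blocked_by to another row's id. Use LEFT JOIN so rows with blocked_by=NULL are kept.
  - ticket 1 (Bad redirect): blocked_by=NULL -> NULL
  - ticket 2 (Stale cache): blocked_by=NULL -> NULL
  - ticket 3 (Wrong timezone): blocked_by=NULL -> NULL
  - ticket 4 (Timeout error): blocked_by=1 -> Bad redirect
  - ticket 5 (Crash on save): blocked_by=1 -> Bad redirect

SQL:
SELECT a.title AS item, b.title AS blocked_by
FROM tickets a
LEFT JOIN tickets b ON a.blocked_by = b.id

Result:
item           | blocked_by  
---------------+-------------
Bad redirect   | NULL        
Stale cache    | NULL        
Wrong timezone | NULL        
Timeout error  | Bad redirect
Crash on save  | Bad redirect


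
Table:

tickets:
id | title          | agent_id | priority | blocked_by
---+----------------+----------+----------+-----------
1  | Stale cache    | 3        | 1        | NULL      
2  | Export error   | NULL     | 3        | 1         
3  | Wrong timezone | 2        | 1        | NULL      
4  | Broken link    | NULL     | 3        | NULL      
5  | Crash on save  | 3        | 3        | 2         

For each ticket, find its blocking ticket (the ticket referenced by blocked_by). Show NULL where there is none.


This is a self-join: tickets is joined to a second copy of itself, matching each row's blocked_by to another row's id. Use LEFT JOIN so rows with blocked_by=NULL are kept.
  - ticket 1 (Stale cache): blocked_by=NULL -> NULL
  - ticket 2 (Export error): blocked_by=1 -> Stale cache
  - ticket 3 (Wrong timezone): blocked_by=NULL -> NULL
  - ticket 4 (Broken link): blocked_by=NULL -> NULL
  - ticket 5 (Crash on save): blocked_by=2 -> Export error

SQL:
SELECT a.title AS item, b.title AS blocked_by
FROM tickets a
LEFT JOIN tickets b ON a.blocked_by = b.id

Result:
item           | blocked_by  
---------------+-------------
Stale cache    | NULL        
Export error   | Stale cache 
Wrong timezone | NULL        
Broken link    | NULL        
Crash on save  | Export error


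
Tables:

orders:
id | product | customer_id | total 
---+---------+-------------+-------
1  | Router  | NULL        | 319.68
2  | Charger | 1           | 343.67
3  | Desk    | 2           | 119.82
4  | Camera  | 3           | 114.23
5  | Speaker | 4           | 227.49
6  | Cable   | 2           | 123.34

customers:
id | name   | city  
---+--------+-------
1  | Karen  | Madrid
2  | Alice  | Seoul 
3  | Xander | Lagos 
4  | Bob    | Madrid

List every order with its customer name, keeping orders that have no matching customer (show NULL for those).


LEFT JOIN keeps every row from orders (the left table); where customer_id has no match in customers, the customer columns become NULL. Walk through each order:
  - order 1 (Router): customer_id=NULL, no match -> kept with NULL
  - order 2 (Charger): customer_id=1 -> matches Karen
  - order 3 (Desk): customer_id=2 -> matches Alice
  - order 4 (Camera): customer_id=3 -> matches Xander
  - order 5 (Speaker): customer_id=4 -> matches Bob
  - order 6 (Cable): customer_id=2 -> matches Alice
All 6 rows appear; 1 has NULL customer.

SQL:
SELECT a.product, b.name AS customer
FROM orders a
LEFT JOIN customers b ON a.customer_id = b.id

Result:
product | customer
--------+---------
Router  | NULL    
Charger | Karen   
Desk    | Alice   
Camera  | Xander  
Speaker | Bob     
Cable   | Alice   


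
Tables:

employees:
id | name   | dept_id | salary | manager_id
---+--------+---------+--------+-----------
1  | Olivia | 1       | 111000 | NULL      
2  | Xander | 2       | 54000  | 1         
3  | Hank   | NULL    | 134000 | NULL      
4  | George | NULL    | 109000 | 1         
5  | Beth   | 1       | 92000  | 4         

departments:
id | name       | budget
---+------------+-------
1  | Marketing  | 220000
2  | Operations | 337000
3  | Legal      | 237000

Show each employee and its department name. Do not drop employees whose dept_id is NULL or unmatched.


LEFT JOIN keeps every row from employees (the left table); where dept_id has no match in departments, the department columns become NULL. Walk through each employee:
  - employee 1 (Olivia): dept_id=1 -> matches Marketing
  - employee 2 (Xander): dept_id=2 -> matches Operations
  - employee 3 (Hank): dept_id=NULL, no match -> kept with NULL
  - employee 4 (George): dept_id=NULL, no match -> kept with NULL
  - employee 5 (Beth): dept_id=1 -> matches Marketing
All 5 rows appear; 2 have NULL department.

SQL:
SELECT a.name, b.name AS department
FROM employees a
LEFT JOIN departments b ON a.dept_id = b.id

Result:
name   | department
-------+-----------
Olivia | Marketing 
Xander | Operations
Hank   | NULL      
George | NULL      
Beth   | Marketing 


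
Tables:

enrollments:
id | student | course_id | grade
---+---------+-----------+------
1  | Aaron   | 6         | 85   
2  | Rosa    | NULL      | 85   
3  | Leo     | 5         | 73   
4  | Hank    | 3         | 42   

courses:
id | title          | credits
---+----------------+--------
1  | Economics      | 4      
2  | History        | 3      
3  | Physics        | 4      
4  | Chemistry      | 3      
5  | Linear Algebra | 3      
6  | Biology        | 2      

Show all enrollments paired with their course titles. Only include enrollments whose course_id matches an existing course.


INNER JOIN keeps only enrollments rows whose course_id matches an id in courses. Walk through each enrollment:
  - enrollment 1 (Aaron): course_id=6 -> matches Biology
  - enrollment 2 (Rosa): course_id=NULL, no match -> dropped
  - enrollment 3 (Leo): course_id=5 -> matches Linear Algebra
  - enrollment 4 (Hank): course_id=3 -> matches Physics
So 1 of 4 rows is dropped.

SQL:
SELECT a.student, b.title AS course
FROM enrollments a
INNER JOIN courses b ON a.course_id = b.id

Result:
student | course        
--------+---------------
Aaron   | Biology       
Leo     | Linear Algebra
Hank    | Physics       


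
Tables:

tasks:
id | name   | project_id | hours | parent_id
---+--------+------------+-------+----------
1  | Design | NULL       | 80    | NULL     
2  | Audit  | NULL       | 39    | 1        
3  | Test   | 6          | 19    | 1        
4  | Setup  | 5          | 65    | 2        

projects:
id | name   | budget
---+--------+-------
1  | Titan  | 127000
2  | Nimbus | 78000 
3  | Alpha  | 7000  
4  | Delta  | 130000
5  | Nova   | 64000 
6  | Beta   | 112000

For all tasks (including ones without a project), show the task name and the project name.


LEFT JOIN keeps every row from tasks (the left table); where project_id has no match in projects, the project columns become NULL. Walk through each task:
  - task 1 (Design): project_id=NULL, no match -> kept with NULL
  - task 2 (Audit): project_id=NULL, no match -> kept with NULL
  - task 3 (Test): project_id=6 -> matches Beta
  - task 4 (Setup): project_id=5 -> matches Nova
All 4 rows appear; 2 have NULL project.

SQL:
SELECT a.name, b.name AS project
FROM tasks a
LEFT JOIN projects b ON a.project_id = b.id

Result:
name   | project
-------+--------
Design | NULL   
Audit  | NULL   
Test   | Beta   
Setup  | Nova   


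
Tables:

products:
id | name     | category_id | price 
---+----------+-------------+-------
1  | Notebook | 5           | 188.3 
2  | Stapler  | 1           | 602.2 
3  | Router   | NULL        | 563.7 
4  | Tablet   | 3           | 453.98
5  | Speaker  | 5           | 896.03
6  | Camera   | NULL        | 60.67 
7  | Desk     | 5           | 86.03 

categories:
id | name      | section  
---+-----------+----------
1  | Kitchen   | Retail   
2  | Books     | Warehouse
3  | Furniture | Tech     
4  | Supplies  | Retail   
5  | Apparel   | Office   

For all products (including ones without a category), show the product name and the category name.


LEFT JOIN keeps every row from products (the left table); where category_id has no match in categories, the category columns become NULL. Walk through each product:
  - product 1 (Notebook): category_id=5 -> matches Apparel
  - product 2 (Stapler): category_id=1 -> matches Kitchen
  - product 3 (Router): category_id=NULL, no match -> kept with NULL
  - product 4 (Tablet): category_id=3 -> matches Furniture
  - product 5 (Speaker): category_id=5 -> matches Apparel
  - product 6 (Camera): category_id=NULL, no match -> kept with NULL
  - product 7 (Desk): category_id=5 -> matches Apparel
All 7 rows appear; 2 have NULL category.

SQL:
SELECT a.name, b.name AS category
FROM products a
LEFT JOIN categories b ON a.category_id = b.id

Result:
name     | category 
---------+----------
Notebook | Apparel  
Stapler  | Kitchen  
Router   | NULL     
Tablet   | Furniture
Speaker  | Apparel  
Camera   | NULL     
Desk     | Apparel  


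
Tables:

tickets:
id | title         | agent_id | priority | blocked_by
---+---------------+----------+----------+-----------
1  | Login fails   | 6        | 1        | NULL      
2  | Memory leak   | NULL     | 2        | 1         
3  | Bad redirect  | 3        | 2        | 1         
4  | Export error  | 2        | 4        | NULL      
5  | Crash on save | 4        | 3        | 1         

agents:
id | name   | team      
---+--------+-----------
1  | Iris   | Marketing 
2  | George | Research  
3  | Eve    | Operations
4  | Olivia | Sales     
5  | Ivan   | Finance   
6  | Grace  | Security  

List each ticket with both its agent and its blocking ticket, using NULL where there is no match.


Two LEFT JOINs from the same base table tickets: one to agents via agent_id, one to tickets itself via blocked_by. Both are LEFT so every ticket is preserved.
Match against agents:
  - ticket 1 (Login fails): agent_id=6 -> matches Grace
  - ticket 2 (Memory leak): agent_id=NULL, no match -> kept with NULL
  - ticket 3 (Bad redirect): agent_id=3 -> matches Eve
  - ticket 4 (Export error): agent_id=2 -> matches George
  - ticket 5 (Crash on save): agent_id=4 -> matches Olivia
Match against tickets (self):
  - ticket 1 (Login fails): blocked_by=NULL -> NULL
  - ticket 2 (Memory leak): blocked_by=1 -> Login fails
  - ticket 3 (Bad redirect): blocked_by=1 -> Login fails
  - ticket 4 (Export error): blocked_by=NULL -> NULL
  - ticket 5 (Crash on save): blocked_by=1 -> Login fails

SQL:
SELECT a.title, b.name AS agent, c.title AS blocked_by
FROM tickets a
LEFT JOIN agents b ON a.agent_id = b.id
LEFT JOIN tickets c ON a.blocked_by = c.id

Result:
title         | agent  | blocked_by 
--------------+--------+------------
Login fails   | Grace  | NULL       
Memory leak   | NULL   | Login fails
Bad redirect  | Eve    | Login fails
Export error  | George | NULL       
Crash on save | Olivia | Login fails


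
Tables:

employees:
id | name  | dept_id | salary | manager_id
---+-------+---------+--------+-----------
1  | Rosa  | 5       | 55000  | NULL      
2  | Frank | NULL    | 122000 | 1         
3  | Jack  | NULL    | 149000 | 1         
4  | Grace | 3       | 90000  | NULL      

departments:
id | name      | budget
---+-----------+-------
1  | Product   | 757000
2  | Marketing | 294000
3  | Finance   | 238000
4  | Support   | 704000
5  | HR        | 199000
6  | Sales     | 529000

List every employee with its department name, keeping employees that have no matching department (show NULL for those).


LEFT JOIN keeps every row from employees (the left table); where dept_id has no match in departments, the department columns become NULL. Walk through each employee:
  - employee 1 (Rosa): dept_id=5 -> matches HR
  - employee 2 (Frank): dept_id=NULL, no match -> kept with NULL
  - employee 3 (Jack): dept_id=NULL, no match -> kept with NULL
  - employee 4 (Grace): dept_id=3 -> matches Finance
All 4 rows appear; 2 have NULL department.

SQL:
SELECT a.name, b.name AS department
FROM employees a
LEFT JOIN departments b ON a.dept_id = b.id

Result:
name  | department
------+-----------
Rosa  | HR        
Frank | NULL      
Jack  | NULL      
Grace | Finance   


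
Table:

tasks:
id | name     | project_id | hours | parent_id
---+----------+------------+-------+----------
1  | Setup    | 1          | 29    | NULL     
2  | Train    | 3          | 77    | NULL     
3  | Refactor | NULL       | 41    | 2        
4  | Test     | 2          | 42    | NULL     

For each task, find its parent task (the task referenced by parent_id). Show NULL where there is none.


This is a self-join: tasks is joined to a second copy of itself, matching each row's parent_id to another row's id. Use LEFT JOIN so rows with parent_id=NULL are kept.
  - task 1 (Setup): parent_id=NULL -> NULL
  - task 2 (Train): parent_id=NULL -> NULL
  - task 3 (Refactor): parent_id=2 -> Train
  - task 4 (Test): parent_id=NULL -> NULL

SQL:
SELECT a.name AS item, b.name AS parent
FROM tasks a
LEFT JOIN tasks b ON a.parent_id = b.id

Result:
item     | parent
---------+-------
Setup    | NULL  
Train    | NULL  
Refactor | Train 
Test     | NULL  


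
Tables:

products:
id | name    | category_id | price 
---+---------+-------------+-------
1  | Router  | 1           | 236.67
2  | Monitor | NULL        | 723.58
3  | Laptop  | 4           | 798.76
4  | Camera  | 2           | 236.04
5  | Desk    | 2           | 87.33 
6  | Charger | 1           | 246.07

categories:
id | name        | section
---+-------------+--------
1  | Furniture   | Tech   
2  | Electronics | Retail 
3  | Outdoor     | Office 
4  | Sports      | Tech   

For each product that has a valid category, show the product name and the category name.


INNER JOIN keeps only products rows whose category_id matches an id in categories. Walk through each product:
  - product 1 (Router): category_id=1 -> matches Furniture
  - product 2 (Monitor): category_id=NULL, no match -> dropped
  - product 3 (Laptop): category_id=4 -> matches Sports
  - product 4 (Camera): category_id=2 -> matches Electronics
  - product 5 (Desk): category_id=2 -> matches Electronics
  - product 6 (Charger): category_id=1 -> matches Furniture
So 1 of 6 rows is dropped.

SQL:
SELECT a.name, b.name AS category
FROM products a
INNER JOIN categories b ON a.category_id = b.id

Result:
name    | category   
--------+------------
Router  | Furniture  
Laptop  | Sports     
Camera  | Electronics
Desk    | Electronics
Charger | Furniture  


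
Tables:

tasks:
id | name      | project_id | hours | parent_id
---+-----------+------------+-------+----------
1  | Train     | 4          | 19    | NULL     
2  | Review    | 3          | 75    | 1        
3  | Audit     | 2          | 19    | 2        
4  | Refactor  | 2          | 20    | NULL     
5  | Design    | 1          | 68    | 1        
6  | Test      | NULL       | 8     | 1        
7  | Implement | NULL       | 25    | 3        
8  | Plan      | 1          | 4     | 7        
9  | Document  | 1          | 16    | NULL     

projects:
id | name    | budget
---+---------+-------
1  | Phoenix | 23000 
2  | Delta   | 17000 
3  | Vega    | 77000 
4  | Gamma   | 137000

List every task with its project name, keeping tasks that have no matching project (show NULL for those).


LEFT JOIN keeps every row from tasks (the left table); where project_id has no match in projects, the project columns become NULL. Walk through each task:
  - task 1 (Train): project_id=4 -> matches Gamma
  - task 2 (Review): project_id=3 -> matches Vega
  - task 3 (Audit): project_id=2 -> matches Delta
  - task 4 (Refactor): project_id=2 -> matches Delta
  - task 5 (Design): project_id=1 -> matches Phoenix
  - task 6 (Test): project_id=NULL, no match -> kept with NULL
  - task 7 (Implement): project_id=NULL, no match -> kept with NULL
  - task 8 (Plan): project_id=1 -> matches Phoenix
  - task 9 (Document): project_id=1 -> matches Phoenix
All 9 rows appear; 2 have NULL project.

SQL:
SELECT a.name, b.name AS project
FROM tasks a
LEFT JOIN projects b ON a.project_id = b.id

Result:
name      | project
----------+--------
Train     | Gamma  
Review    | Vega   
Audit     | Delta  
Refactor  | Delta  
Design    | Phoenix
Test      | NULL   
Implement | NULL   
Plan      | Phoenix
Document  | Phoenix


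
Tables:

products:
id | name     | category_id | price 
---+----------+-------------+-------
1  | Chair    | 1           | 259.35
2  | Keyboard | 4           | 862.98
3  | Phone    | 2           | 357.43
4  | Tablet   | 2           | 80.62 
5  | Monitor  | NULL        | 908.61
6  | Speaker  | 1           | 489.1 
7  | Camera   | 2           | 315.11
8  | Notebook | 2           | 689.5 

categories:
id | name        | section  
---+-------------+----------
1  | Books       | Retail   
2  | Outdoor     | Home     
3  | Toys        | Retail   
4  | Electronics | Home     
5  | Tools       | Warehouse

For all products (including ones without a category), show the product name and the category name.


LEFT JOIN keeps every row from products (the left table); where category_id has no match in categories, the category columns become NULL. Walk through each product:
  - product 1 (Chair): category_id=1 -> matches Books
  - product 2 (Keyboard): category_id=4 -> matches Electronics
  - product 3 (Phone): category_id=2 -> matches Outdoor
  - product 4 (Tablet): category_id=2 -> matches Outdoor
  - product 5 (Monitor): category_id=NULL, no match -> kept with NULL
  - product 6 (Speaker): category_id=1 -> matches Books
  - product 7 (Camera): category_id=2 -> matches Outdoor
  - product 8 (Notebook): category_id=2 -> matches Outdoor
All 8 rows appear; 1 has NULL category.

SQL:
SELECT a.name, b.name AS category
FROM products a
LEFT JOIN categories b ON a.category_id = b.id

Result:
name     | category   
---------+------------
Chair    | Books      
Keyboard | Electronics
Phone    | Outdoor    
Tablet   | Outdoor    
Monitor  | NULL       
Speaker  | Books      
Camera   | Outdoor    
Notebook | Outdoor    


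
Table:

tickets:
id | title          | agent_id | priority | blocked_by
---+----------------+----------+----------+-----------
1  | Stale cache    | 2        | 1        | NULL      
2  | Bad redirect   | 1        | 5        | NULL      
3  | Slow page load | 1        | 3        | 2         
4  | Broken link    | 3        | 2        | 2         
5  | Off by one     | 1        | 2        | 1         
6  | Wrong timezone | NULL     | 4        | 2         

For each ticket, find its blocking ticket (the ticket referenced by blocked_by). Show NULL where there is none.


This is a self-join: tickets is joined to a second copy of itself, matching each row's blocked_by to another row's id. Use LEFT JOIN so rows with blocked_by=NULL are kept.
  - ticket 1 (Stale cache): blocked_by=NULL -> NULL
  - ticket 2 (Bad redirect): blocked_by=NULL -> NULL
  - ticket 3 (Slow page load): blocked_by=2 -> Bad redirect
  - ticket 4 (Broken link): blocked_by=2 -> Bad redirect
  - ticket 5 (Off by one): blocked_by=1 -> Stale cache
  - ticket 6 (Wrong timezone): blocked_by=2 -> Bad redirect

SQL:
SELECT a.title AS item, b.title AS blocked_by
FROM tickets a
LEFT JOIN tickets b ON a.blocked_by = b.id

Result:
item           | blocked_by  
---------------+-------------
Stale cache    | NULL        
Bad redirect   | NULL        
Slow page load | Bad redirect
Broken link    | Bad redirect
Off by one     | Stale cache 
Wrong timezone | Bad redirect


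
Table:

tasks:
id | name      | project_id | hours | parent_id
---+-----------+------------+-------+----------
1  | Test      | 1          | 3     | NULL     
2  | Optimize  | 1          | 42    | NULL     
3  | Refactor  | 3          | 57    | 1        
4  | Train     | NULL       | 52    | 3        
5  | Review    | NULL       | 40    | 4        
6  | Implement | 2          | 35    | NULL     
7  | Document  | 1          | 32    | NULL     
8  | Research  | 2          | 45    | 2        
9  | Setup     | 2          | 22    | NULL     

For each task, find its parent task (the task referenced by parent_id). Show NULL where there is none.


This is a self-join: tasks is joined to a second copy of itself, matching each row's parent_id to another row's id. Use LEFT JOIN so rows with parent_id=NULL are kept.
  - task 1 (Test): parent_id=NULL -> NULL
  - task 2 (Optimize): parent_id=NULL -> NULL
  - task 3 (Refactor): parent_id=1 -> Test
  - task 4 (Train): parent_id=3 -> Refactor
  - task 5 (Review): parent_id=4 -> Train
  - task 6 (Implement): parent_id=NULL -> NULL
  - task 7 (Document): parent_id=NULL -> NULL
  - task 8 (Research): parent_id=2 -> Optimize
  - task 9 (Setup): parent_id=NULL -> NULL

SQL:
SELECT a.name AS item, b.name AS parent
FROM tasks a
LEFT JOIN tasks b ON a.parent_id = b.id

Result:
item      | parent  
----------+---------
Test      | NULL    
Optimize  | NULL    
Refactor  | Test    
Train     | Refactor
Review    | Train   
Implement | NULL    
Document  | NULL    
Research  | Optimize
Setup     | NULL    


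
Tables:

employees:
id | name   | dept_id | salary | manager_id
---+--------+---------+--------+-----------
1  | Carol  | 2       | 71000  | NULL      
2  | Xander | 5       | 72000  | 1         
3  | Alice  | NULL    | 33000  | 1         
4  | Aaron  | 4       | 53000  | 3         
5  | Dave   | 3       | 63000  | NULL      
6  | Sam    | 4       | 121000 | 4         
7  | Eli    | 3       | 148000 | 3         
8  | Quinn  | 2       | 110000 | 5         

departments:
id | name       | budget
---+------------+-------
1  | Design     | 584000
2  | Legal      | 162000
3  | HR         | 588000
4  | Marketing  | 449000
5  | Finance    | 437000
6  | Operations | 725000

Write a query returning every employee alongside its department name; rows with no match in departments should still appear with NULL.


LEFT JOIN keeps every row from employees (the left table); where dept_id has no match in departments, the department columns become NULL. Walk through each employee:
  - employee 1 (Carol): dept_id=2 -> matches Legal
  - employee 2 (Xander): dept_id=5 -> matches Finance
  - employee 3 (Alice): dept_id=NULL, no match -> kept with NULL
  - employee 4 (Aaron): dept_id=4 -> matches Marketing
  - employee 5 (Dave): dept_id=3 -> matches HR
  - employee 6 (Sam): dept_id=4 -> matches Marketing
  - employee 7 (Eli): dept_id=3 -> matches HR
  - employee 8 (Quinn): dept_id=2 -> matches Legal
All 8 rows appear; 1 has NULL department.

SQL:
SELECT a.name, b.name AS department
FROM employees a
LEFT JOIN departments b ON a.dept_id = b.id

Result:
name   | department
-------+-----------
Carol  | Legal     
Xander | Finance   
Alice  | NULL      
Aaron  | Marketing 
Dave   | HR        
Sam    | Marketing 
Eli    | HR        
Quinn  | Legal     


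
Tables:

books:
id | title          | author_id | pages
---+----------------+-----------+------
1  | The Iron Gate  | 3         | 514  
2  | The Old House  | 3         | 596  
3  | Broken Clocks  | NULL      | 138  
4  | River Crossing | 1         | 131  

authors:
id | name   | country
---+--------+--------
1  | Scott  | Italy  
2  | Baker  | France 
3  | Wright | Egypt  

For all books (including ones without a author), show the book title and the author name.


LEFT JOIN keeps every row from books (the left table); where author_id has no match in authors, the author columns become NULL. Walk through each book:
  - book 1 (The Iron Gate): author_id=3 -> matches Wright
  - book 2 (The Old House): author_id=3 -> matches Wright
  - book 3 (Broken Clocks): author_id=NULL, no match -> kept with NULL
  - book 4 (River Crossing): author_id=1 -> matches Scott
All 4 rows appear; 1 has NULL author.

SQL:
SELECT a.title, b.name AS author
FROM books a
LEFT JOIN authors b ON a.author_id = b.id

Result:
title          | author
---------------+-------
The Iron Gate  | Wright
The Old House  | Wright
Broken Clocks  | NULL  
River Crossing | Scott 


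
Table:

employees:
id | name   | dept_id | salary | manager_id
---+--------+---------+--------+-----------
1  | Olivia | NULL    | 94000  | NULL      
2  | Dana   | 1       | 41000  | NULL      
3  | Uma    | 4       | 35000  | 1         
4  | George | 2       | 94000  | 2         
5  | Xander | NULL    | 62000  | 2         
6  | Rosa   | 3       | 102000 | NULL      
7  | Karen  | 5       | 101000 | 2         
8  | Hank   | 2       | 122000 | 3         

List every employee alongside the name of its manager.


This is a self-join: employees is joined to a second copy of itself, matching each row's manager_id to another row's id. Use LEFT JOIN so rows with manager_id=NULL are kept.
  - employee 1 (Olivia): manager_id=NULL -> NULL
  - employee 2 (Dana): manager_id=NULL -> NULL
  - employee 3 (Uma): manager_id=1 -> Olivia
  - employee 4 (George): manager_id=2 -> Dana
  - employee 5 (Xander): manager_id=2 -> Dana
  - employee 6 (Rosa): manager_id=NULL -> NULL
  - employee 7 (Karen): manager_id=2 -> Dana
  - employee 8 (Hank): manager_id=3 -> Uma

SQL:
SELECT a.name AS item, b.name AS manager
FROM employees a
LEFT JOIN employees b ON a.manager_id = b.id

Result:
item   | manager
-------+--------
Olivia | NULL   
Dana   | NULL   
Uma    | Olivia 
George | Dana   
Xander | Dana   
Rosa   | NULL   
Karen  | Dana   
Hank   | Uma    


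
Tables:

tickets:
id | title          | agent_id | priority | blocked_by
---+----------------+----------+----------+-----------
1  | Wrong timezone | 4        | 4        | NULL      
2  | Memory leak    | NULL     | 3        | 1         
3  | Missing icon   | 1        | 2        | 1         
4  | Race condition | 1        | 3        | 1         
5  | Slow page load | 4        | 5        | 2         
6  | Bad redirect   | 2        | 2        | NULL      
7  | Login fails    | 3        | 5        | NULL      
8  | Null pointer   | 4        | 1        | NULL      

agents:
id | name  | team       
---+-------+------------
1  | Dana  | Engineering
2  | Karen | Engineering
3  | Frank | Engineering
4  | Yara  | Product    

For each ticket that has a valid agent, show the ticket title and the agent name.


INNER JOIN keeps only tickets rows whose agent_id matches an id in agents. Walk through each ticket:
  - ticket 1 (Wrong timezone): agent_id=4 -> matches Yara
  - ticket 2 (Memory leak): agent_id=NULL, no match -> dropped
  - ticket 3 (Missing icon): agent_id=1 -> matches Dana
  - ticket 4 (Race condition): agent_id=1 -> matches Dana
  - ticket 5 (Slow page load): agent_id=4 -> matches Yara
  - ticket 6 (Bad redirect): agent_id=2 -> matches Karen
  - ticket 7 (Login fails): agent_id=3 -> matches Frank
  - ticket 8 (Null pointer): agent_id=4 -> matches Yara
So 1 of 8 rows is dropped.

SQL:
SELECT a.title, b.name AS agent
FROM tickets a
INNER JOIN agents b ON a.agent_id = b.id

Result:
title          | agent
---------------+------
Wrong timezone | Yara 
Missing icon   | Dana 
Race condition | Dana 
Slow page load | Yara 
Bad redirect   | Karen
Login fails    | Frank
Null pointer   | Yara 


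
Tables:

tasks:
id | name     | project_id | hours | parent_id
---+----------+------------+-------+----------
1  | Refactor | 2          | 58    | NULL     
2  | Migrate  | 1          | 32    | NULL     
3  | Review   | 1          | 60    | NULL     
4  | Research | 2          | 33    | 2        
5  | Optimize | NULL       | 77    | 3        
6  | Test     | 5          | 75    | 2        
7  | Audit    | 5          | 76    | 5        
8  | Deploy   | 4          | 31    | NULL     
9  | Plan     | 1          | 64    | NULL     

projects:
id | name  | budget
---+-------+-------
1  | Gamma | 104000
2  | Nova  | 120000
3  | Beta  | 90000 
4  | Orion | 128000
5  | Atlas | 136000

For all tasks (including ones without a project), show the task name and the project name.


LEFT JOIN keeps every row from tasks (the left table); where project_id has no match in projects, the project columns become NULL. Walk through each task:
  - task 1 (Refactor): project_id=2 -> matches Nova
  - task 2 (Migrate): project_id=1 -> matches Gamma
  - task 3 (Review): project_id=1 -> matches Gamma
  - task 4 (Research): project_id=2 -> matches Nova
  - task 5 (Optimize): project_id=NULL, no match -> kept with NULL
  - task 6 (Test): project_id=5 -> matches Atlas
  - task 7 (Audit): project_id=5 -> matches Atlas
  - task 8 (Deploy): project_id=4 -> matches Orion
  - task 9 (Plan): project_id=1 -> matches Gamma
All 9 rows appear; 1 has NULL project.

SQL:
SELECT a.name, b.name AS project
FROM tasks a
LEFT JOIN projects b ON a.project_id = b.id

Result:
name     | project
---------+--------
Refactor | Nova   
Migrate  | Gamma  
Review   | Gamma  
Research | Nova   
Optimize | NULL   
Test     | Atlas  
Audit    | Atlas  
Deploy   | Orion  
Plan     | Gamma  


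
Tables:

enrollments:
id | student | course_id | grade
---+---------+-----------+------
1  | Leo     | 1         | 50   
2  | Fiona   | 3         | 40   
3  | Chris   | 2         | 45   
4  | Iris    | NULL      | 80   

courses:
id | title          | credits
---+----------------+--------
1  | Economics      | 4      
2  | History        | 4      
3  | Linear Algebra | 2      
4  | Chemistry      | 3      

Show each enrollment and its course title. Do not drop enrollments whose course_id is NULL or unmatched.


LEFT JOIN keeps every row from enrollments (the left table); where course_id has no match in courses, the course columns become NULL. Walk through each enrollment:
  - enrollment 1 (Leo): course_id=1 -> matches Economics
  - enrollment 2 (Fiona): course_id=3 -> matches Linear Algebra
  - enrollment 3 (Chris): course_id=2 -> matches History
  - enrollment 4 (Iris): course_id=NULL, no match -> kept with NULL
All 4 rows appear; 1 has NULL course.

SQL:
SELECT a.student, b.title AS course
FROM enrollments a
LEFT JOIN courses b ON a.course_id = b.id

Result:
student | course        
--------+---------------
Leo     | Economics     
Fiona   | Linear Algebra
Chris   | History       
Iris    | NULL          


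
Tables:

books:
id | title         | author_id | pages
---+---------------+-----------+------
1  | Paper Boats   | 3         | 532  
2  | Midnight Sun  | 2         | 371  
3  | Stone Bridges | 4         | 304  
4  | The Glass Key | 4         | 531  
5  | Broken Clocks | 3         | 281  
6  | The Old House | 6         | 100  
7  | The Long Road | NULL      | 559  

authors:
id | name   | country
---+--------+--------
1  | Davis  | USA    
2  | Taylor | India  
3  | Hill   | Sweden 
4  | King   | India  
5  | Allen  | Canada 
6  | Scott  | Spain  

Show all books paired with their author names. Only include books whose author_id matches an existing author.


INNER JOIN keeps only books rows whose author_id matches an id in authors. Walk through each book:
  - book 1 (Paper Boats): author_id=3 -> matches Hill
  - book 2 (Midnight Sun): author_id=2 -> matches Taylor
  - book 3 (Stone Bridges): author_id=4 -> matches King
  - book 4 (The Glass Key): author_id=4 -> matches King
  - book 5 (Broken Clocks): author_id=3 -> matches Hill
  - book 6 (The Old House): author_id=6 -> matches Scott
  - book 7 (The Long Road): author_id=NULL, no match -> dropped
So 1 of 7 rows is dropped.

SQL:
SELECT a.title, b.name AS author
FROM books a
INNER JOIN authors b ON a.author_id = b.id

Result:
title         | author
--------------+-------
Paper Boats   | Hill  
Midnight Sun  | Taylor
Stone Bridges | King  
The Glass Key | King  
Broken Clocks | Hill  
The Old House | Scott 


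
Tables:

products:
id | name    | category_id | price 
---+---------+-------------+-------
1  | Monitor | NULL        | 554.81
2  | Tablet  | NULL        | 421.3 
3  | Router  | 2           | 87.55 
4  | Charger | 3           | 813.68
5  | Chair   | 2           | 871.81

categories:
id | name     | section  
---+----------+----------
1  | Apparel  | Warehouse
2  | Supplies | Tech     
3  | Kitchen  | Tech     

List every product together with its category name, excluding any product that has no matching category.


INNER JOIN keeps only products rows whose category_id matches an id in categories. Walk through each product:
  - product 1 (Monitor): category_id=NULL, no match -> dropped
  - product 2 (Tablet): category_id=NULL, no match -> dropped
  - product 3 (Router): category_id=2 -> matches Supplies
  - product 4 (Charger): category_id=3 -> matches Kitchen
  - product 5 (Chair): category_id=2 -> matches Supplies
So 2 of 5 rows are dropped.

SQL:
SELECT a.name, b.name AS category
FROM products a
INNER JOIN categories b ON a.category_id = b.id

Result:
name    | category
--------+---------
Router  | Supplies
Charger | Kitchen 
Chair   | Supplies


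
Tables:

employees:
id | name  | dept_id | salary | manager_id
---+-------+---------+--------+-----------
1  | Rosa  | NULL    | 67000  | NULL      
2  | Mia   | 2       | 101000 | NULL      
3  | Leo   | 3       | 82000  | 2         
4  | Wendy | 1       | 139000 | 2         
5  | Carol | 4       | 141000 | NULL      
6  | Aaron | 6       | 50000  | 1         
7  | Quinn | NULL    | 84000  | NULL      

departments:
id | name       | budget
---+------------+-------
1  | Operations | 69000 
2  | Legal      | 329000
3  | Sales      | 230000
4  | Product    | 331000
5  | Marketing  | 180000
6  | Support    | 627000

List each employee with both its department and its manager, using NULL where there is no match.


Two LEFT JOINs from the same base table employees: one to departments via dept_id, one to employees itself via manager_id. Both are LEFT so every employee is preserved.
Match against departments:
  - employee 1 (Rosa): dept_id=NULL, no match -> kept with NULL
  - employee 2 (Mia): dept_id=2 -> matches Legal
  - employee 3 (Leo): dept_id=3 -> matches Sales
  - employee 4 (Wendy): dept_id=1 -> matches Operations
  - employee 5 (Carol): dept_id=4 -> matches Product
  - employee 6 (Aaron): dept_id=6 -> matches Support
  - employee 7 (Quinn): dept_id=NULL, no match -> kept with NULL
Match against employees (self):
  - employee 1 (Rosa): manager_id=NULL -> NULL
  - employee 2 (Mia): manager_id=NULL -> NULL
  - employee 3 (Leo): manager_id=2 -> Mia
  - employee 4 (Wendy): manager_id=2 -> Mia
  - employee 5 (Carol): manager_id=NULL -> NULL
  - employee 6 (Aaron): manager_id=1 -> Rosa
  - employee 7 (Quinn): manager_id=NULL -> NULL

SQL:
SELECT a.name, b.name AS department, c.name AS manager
FROM employees a
LEFT JOIN departments b ON a.dept_id = b.id
LEFT JOIN employees c ON a.manager_id = c.id

Result:
name  | department | manager
------+------------+--------
Rosa  | NULL       | NULL   
Mia   | Legal      | NULL   
Leo   | Sales      | Mia    
Wendy | Operations | Mia    
Carol | Product    | NULL   
Aaron | Support    | Rosa   
Quinn | NULL       | NULL   


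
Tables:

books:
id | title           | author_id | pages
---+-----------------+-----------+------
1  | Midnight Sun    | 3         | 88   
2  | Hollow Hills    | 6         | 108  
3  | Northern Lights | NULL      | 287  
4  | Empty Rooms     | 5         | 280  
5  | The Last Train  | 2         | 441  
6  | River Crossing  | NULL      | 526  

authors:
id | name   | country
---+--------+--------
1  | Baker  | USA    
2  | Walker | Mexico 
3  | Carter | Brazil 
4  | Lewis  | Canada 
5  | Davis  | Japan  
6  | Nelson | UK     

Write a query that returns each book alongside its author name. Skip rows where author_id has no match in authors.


INNER JOIN keeps only books rows whose author_id matches an id in authors. Walk through each book:
  - book 1 (Midnight Sun): author_id=3 -> matches Carter
  - book 2 (Hollow Hills): author_id=6 -> matches Nelson
  - book 3 (Northern Lights): author_id=NULL, no match -> dropped
  - book 4 (Empty Rooms): author_id=5 -> matches Davis
  - book 5 (The Last Train): author_id=2 -> matches Walker
  - book 6 (River Crossing): author_id=NULL, no match -> dropped
So 2 of 6 rows are dropped.

SQL:
SELECT a.title, b.name AS author
FROM books a
INNER JOIN authors b ON a.author_id = b.id

Result:
title          | author
---------------+-------
Midnight Sun   | Carter
Hollow Hills   | Nelson
Empty Rooms    | Davis 
The Last Train | Walker


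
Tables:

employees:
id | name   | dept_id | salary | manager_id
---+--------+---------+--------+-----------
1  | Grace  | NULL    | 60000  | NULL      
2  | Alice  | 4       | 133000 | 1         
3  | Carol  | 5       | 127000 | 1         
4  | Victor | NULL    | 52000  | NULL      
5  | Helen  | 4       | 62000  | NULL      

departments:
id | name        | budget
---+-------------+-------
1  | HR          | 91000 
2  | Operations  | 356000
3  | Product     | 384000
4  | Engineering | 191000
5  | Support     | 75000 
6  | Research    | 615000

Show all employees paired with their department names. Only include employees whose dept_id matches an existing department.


INNER JOIN keeps only employees rows whose dept_id matches an id in departments. Walk through each employee:
  - employee 1 (Grace): dept_id=NULL, no match -> dropped
  - employee 2 (Alice): dept_id=4 -> matches Engineering
  - employee 3 (Carol): dept_id=5 -> matches Support
  - employee 4 (Victor): dept_id=NULL, no match -> dropped
  - employee 5 (Helen): dept_id=4 -> matches Engineering
So 2 of 5 rows are dropped.

SQL:
SELECT a.name, b.name AS department
FROM employees a
INNER JOIN departments b ON a.dept_id = b.id

Result:
name  | department 
------+------------
Alice | Engineering
Carol | Support    
Helen | Engineering
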